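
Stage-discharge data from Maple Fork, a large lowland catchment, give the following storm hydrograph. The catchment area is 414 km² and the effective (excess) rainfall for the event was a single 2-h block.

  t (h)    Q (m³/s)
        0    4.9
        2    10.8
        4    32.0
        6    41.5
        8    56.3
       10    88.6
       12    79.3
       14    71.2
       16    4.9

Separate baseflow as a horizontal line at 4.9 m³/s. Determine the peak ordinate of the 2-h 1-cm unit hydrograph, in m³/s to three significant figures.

U_p ≈ 139 m³/s

Direct runoff: 0.0, 5.9, 27.1, 36.6, 51.4, 83.7, 74.4, 66.3, 0.0 m³/s; ΣQ_DR = 345.4 m³/s, peak = 83.7 m³/s.
Runoff depth d = ΣQ_DR·Δt / A = 345.4 × 7200 / (414 km²) = 6.007 mm.
The 1-cm UH is the DRH scaled by (10 mm)/d, so U_p = 83.7 × 10/6.007 = 139 m³/s.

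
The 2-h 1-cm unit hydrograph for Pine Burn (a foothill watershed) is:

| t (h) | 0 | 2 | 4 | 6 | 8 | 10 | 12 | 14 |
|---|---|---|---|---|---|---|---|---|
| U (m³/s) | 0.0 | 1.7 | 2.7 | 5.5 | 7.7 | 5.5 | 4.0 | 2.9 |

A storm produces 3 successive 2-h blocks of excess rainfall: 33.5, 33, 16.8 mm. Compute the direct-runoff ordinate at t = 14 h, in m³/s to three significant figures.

By discrete convolution, Q_j = Σ (P_i / 10 mm) · U_{j−i}.
At t = 14 h (j=7): Q = (33.5/10)·2.9 + (33/10)·4.0 + (16.8/10)·5.5 = 32.2 m³/s.

Q ≈ 32.2 m³/s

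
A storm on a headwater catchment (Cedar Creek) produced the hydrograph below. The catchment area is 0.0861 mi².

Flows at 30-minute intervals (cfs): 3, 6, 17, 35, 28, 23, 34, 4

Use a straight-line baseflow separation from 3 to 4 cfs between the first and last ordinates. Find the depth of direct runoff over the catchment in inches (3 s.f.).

d ≈ 1.10 in

Direct runoff: 0.00, 2.86, 13.71, 31.57, 24.43, 19.29, 30.14, 0.00 cfs; ΣQ_DR = 122.0 cfs.
V = ΣQ_DR · Δt = 122.0 × 1800 s = 2.196 × 10^5 ft³.
Over A = 0.0861 mi², depth = V / A = 1.10 in.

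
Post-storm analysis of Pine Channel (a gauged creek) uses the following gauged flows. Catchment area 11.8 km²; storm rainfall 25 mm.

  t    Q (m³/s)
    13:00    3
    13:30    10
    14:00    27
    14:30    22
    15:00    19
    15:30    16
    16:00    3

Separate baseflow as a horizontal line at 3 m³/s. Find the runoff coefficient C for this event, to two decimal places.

ΣQ_DR = 79.00 m³/s; V = ΣQ_DR·Δt = 1.422 × 10^5 m³.
Runoff depth d = V / A = 12.05 mm.
C = d / P = 12.05 / 25 = 0.48.

C ≈ 0.48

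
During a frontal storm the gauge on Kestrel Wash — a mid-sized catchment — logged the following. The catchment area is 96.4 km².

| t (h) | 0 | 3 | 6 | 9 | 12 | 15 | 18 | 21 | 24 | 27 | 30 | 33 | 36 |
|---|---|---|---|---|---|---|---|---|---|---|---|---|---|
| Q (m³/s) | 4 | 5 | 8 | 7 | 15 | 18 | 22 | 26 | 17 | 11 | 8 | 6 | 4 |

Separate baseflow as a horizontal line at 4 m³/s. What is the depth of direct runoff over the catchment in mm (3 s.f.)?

Direct runoff: 0.0, 1.0, 4.0, 3.0, 11.0, 14.0, 18.0, 22.0, 13.0, 7.0, 4.0, 2.0, 0.0 m³/s; ΣQ_DR = 99.00 m³/s.
V = ΣQ_DR · Δt = 99.00 × 10800 s = 1.069 × 10^6 m³.
Over A = 96.4 km², depth = V / A = 11.1 mm.

d ≈ 11.1 mm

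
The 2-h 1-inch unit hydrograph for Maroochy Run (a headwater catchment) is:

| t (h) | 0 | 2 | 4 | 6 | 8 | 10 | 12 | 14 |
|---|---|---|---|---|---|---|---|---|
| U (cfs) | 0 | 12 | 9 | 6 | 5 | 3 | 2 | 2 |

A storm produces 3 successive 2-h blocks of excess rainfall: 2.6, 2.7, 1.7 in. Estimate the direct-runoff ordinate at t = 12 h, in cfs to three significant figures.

By discrete convolution, Q_j = Σ (P_i / 1 in) · U_{j−i}.
At t = 12 h (j=6): Q = (2.6/1)·2 + (2.7/1)·3 + (1.7/1)·5 = 21.8 cfs.

Q ≈ 21.8 cfs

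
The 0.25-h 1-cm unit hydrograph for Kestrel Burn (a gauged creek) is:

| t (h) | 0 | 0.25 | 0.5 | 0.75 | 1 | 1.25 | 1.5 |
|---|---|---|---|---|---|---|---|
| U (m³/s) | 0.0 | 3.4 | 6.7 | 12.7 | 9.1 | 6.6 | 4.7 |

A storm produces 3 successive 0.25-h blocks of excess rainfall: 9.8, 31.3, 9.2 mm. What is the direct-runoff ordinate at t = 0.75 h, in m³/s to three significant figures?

By discrete convolution, Q_j = Σ (P_i / 10 mm) · U_{j−i}.
At t = 0.75 h (j=3): Q = (9.8/10)·12.7 + (31.3/10)·6.7 + (9.2/10)·3.4 = 36.5 m³/s.

Q ≈ 36.5 m³/s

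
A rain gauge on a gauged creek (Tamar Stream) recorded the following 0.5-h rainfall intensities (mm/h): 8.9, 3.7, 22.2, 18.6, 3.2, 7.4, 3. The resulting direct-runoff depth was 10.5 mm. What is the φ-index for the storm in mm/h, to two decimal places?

Only the 2 blocks with intensity above φ contribute runoff: 22.2, 18.6 mm/h.
Σ(I−φ)·Δt = d  ⇒  (22.2+18.6 − 2φ)·0.5 = 10.5
φ = (40.80 − 10.5/0.5) / 2 = 9.90 mm/h.

φ ≈ 9.90 mm/h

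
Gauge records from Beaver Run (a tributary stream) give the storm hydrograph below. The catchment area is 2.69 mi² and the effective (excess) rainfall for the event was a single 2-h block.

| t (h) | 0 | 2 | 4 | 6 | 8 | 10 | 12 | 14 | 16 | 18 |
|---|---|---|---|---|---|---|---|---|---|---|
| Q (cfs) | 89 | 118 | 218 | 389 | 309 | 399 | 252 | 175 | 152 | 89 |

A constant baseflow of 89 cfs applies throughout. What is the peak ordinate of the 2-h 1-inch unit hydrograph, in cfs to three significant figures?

Direct runoff: 0.0, 29.0, 129.0, 300.0, 220.0, 310.0, 163.0, 86.0, 63.0, 0.0 cfs; ΣQ_DR = 1300 cfs, peak = 310.0 cfs.
Runoff depth d = ΣQ_DR·Δt / A = 1300 × 7200 / (2.69 mi²) = 1.498 in.
The 1-inch UH is the DRH scaled by (1 in)/d, so U_p = 310.0 × 1/1.498 = 207 cfs.

U_p ≈ 207 cfs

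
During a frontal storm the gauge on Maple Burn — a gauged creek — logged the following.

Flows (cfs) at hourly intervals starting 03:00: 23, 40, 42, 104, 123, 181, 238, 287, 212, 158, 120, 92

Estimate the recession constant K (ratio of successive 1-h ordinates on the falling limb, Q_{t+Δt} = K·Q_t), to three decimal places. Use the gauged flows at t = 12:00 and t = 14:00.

Using the recession-limb readings at t = 12:00 and t = 14:00: Q falls from 158 to 92 cfs over 2 intervals.
K = (Q₂/Q₁)^(1/2) = (92/158)^(1/2) = 0.763.

K ≈ 0.763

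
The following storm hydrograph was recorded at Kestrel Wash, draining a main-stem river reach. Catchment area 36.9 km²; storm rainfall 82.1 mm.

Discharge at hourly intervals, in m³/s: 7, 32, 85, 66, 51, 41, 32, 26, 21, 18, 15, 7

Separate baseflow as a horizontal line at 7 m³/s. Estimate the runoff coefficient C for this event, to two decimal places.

C ≈ 0.38

ΣQ_DR = 317.0 m³/s; V = ΣQ_DR·Δt = 1.141 × 10^6 m³.
Runoff depth d = V / A = 30.93 mm.
C = d / P = 30.93 / 82.1 = 0.38.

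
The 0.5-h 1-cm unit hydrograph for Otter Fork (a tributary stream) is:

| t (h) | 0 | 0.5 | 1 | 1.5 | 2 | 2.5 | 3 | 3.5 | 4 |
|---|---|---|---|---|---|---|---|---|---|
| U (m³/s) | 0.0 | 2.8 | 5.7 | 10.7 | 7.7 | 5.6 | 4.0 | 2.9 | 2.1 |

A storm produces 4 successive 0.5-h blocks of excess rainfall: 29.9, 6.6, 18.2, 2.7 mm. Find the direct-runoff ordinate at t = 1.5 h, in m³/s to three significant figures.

By discrete convolution, Q_j = Σ (P_i / 10 mm) · U_{j−i}.
At t = 1.5 h (j=3): Q = (29.9/10)·10.7 + (6.6/10)·5.7 + (18.2/10)·2.8 + (2.7/10)·0.0 = 40.9 m³/s.

Q ≈ 40.9 m³/s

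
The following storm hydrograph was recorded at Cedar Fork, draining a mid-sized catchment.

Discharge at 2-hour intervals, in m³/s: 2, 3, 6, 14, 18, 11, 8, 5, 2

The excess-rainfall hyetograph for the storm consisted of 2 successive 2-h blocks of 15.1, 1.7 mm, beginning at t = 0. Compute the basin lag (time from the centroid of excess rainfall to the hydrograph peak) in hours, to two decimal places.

t_L ≈ 6.80 h

Centroid of excess rainfall: t_c = Σ P_i·t̄_i / ΣP_i = 1.2024 h (block centres at 1, 3 h).
Hydrograph peak occurs at t = 8 h, so basin lag t_L = 8 − 1.2024 = 6.80 h.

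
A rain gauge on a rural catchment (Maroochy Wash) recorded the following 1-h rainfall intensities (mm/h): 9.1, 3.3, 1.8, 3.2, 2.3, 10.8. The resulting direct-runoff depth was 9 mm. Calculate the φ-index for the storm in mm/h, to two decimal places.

φ ≈ 5.45 mm/h

Only the 2 blocks with intensity above φ contribute runoff: 9.1, 10.8 mm/h.
Σ(I−φ)·Δt = d  ⇒  (9.1+10.8 − 2φ)·1 = 9
φ = (19.90 − 9/1) / 2 = 5.45 mm/h.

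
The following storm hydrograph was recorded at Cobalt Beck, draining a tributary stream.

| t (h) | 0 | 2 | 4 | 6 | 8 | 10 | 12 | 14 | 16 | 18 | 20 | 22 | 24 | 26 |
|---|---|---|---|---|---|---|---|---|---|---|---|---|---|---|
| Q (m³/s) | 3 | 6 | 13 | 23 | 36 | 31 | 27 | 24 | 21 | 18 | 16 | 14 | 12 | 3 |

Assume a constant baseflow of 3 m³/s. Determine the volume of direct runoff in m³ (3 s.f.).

V ≈ 1.48 × 10^6 m³

Direct-runoff ordinates (Q − Q_b): 0.0, 3.0, 10.0, 20.0, 33.0, 28.0, 24.0, 21.0, 18.0, 15.0, 13.0, 11.0, 9.0, 0.0 m³/s.
ΣQ_DR = 205.0 m³/s.
With Δt = 2 h = 7200 s, V = ΣQ_DR · Δt = 205.0 × 7200 = 1.48 × 10^6 m³.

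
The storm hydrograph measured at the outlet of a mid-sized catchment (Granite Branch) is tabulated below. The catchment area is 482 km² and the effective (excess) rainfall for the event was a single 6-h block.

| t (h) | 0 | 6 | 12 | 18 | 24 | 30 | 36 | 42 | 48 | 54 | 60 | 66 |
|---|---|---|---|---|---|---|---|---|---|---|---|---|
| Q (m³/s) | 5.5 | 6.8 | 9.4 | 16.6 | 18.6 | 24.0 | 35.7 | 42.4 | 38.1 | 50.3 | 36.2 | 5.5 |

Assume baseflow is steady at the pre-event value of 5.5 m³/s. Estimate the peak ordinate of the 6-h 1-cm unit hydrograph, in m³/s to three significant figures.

Direct runoff: 0.0, 1.3, 3.9, 11.1, 13.1, 18.5, 30.2, 36.9, 32.6, 44.8, 30.7, 0.0 m³/s; ΣQ_DR = 223.1 m³/s, peak = 44.8 m³/s.
Runoff depth d = ΣQ_DR·Δt / A = 223.1 × 21600 / (482 km²) = 9.998 mm.
The 1-cm UH is the DRH scaled by (10 mm)/d, so U_p = 44.8 × 10/9.998 = 44.8 m³/s.

U_p ≈ 44.8 m³/s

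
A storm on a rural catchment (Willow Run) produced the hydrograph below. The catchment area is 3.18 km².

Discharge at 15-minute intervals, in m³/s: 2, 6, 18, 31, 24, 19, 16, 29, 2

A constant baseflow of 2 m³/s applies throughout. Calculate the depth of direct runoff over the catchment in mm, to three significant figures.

Direct runoff: 0.0, 4.0, 16.0, 29.0, 22.0, 17.0, 14.0, 27.0, 0.0 m³/s; ΣQ_DR = 129.0 m³/s.
V = ΣQ_DR · Δt = 129.0 × 900 s = 1.161 × 10^5 m³.
Over A = 3.18 km², depth = V / A = 36.5 mm.

d ≈ 36.5 mm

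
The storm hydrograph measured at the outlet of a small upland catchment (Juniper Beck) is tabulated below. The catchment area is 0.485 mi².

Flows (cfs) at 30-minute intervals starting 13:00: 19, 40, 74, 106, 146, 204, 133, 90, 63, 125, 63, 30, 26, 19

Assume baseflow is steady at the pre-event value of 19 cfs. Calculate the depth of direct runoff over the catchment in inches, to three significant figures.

Direct runoff: 0.0, 21.0, 55.0, 87.0, 127.0, 185.0, 114.0, 71.0, 44.0, 106.0, 44.0, 11.0, 7.0, 0.0 cfs; ΣQ_DR = 872.0 cfs.
V = ΣQ_DR · Δt = 872.0 × 1800 s = 1.570 × 10^6 ft³.
Over A = 0.485 mi², depth = V / A = 1.39 in.

d ≈ 1.39 in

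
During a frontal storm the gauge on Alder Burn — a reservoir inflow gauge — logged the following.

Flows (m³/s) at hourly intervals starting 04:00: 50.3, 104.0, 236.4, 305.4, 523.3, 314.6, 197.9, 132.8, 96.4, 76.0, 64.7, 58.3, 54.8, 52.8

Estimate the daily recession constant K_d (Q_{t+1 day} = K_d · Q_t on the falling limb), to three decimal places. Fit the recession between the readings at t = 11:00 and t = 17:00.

K_d ≈ 0.025

Between t = 11:00 and t = 17:00 the flow falls from 132.8 to 52.8 m³/s over 6×1 h = 6 h.
Per-interval ratio K = (52.8/132.8)^(1/6) = 0.8575; K_d = K^(24/1) = 0.025.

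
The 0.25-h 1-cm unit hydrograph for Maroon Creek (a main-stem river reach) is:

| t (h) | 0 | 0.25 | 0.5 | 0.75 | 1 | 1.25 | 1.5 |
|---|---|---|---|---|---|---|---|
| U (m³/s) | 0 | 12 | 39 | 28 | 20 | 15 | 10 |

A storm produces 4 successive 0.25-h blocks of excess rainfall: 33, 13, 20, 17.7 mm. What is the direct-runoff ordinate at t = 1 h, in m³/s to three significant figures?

By discrete convolution, Q_j = Σ (P_i / 10 mm) · U_{j−i}.
At t = 1 h (j=4): Q = (33/10)·20 + (13/10)·28 + (20/10)·39 + (17.7/10)·12 = 202 m³/s.

Q ≈ 202 m³/s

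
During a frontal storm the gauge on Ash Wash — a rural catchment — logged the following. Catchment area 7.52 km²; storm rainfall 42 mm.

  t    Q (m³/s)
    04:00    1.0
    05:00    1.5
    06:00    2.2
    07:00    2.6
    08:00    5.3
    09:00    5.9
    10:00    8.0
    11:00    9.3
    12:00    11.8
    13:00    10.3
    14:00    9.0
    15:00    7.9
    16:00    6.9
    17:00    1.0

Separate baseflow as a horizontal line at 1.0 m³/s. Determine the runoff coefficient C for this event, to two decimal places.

ΣQ_DR = 68.70 m³/s; V = ΣQ_DR·Δt = 2.473 × 10^5 m³.
Runoff depth d = V / A = 32.89 mm.
C = d / P = 32.89 / 42 = 0.78.

C ≈ 0.78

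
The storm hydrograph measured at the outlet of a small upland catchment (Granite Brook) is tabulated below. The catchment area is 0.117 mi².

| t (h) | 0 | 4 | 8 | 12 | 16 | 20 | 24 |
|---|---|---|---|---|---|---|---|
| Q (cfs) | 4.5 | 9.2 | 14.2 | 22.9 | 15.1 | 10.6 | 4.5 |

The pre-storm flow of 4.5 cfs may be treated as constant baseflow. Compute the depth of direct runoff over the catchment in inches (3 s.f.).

Direct runoff: 0.0, 4.7, 9.7, 18.4, 10.6, 6.1, 0.0 cfs; ΣQ_DR = 49.50 cfs.
V = ΣQ_DR · Δt = 49.50 × 14400 s = 7.128 × 10^5 ft³.
Over A = 0.117 mi², depth = V / A = 2.62 in.

d ≈ 2.62 in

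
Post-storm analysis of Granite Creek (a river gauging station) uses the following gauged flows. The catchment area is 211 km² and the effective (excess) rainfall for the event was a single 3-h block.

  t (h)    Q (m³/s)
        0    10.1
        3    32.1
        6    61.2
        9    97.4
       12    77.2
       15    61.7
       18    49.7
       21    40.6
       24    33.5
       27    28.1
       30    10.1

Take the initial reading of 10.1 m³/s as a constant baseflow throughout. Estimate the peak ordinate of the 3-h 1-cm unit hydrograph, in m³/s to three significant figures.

Direct runoff: 0.0, 22.0, 51.1, 87.3, 67.1, 51.6, 39.6, 30.5, 23.4, 18.0, 0.0 m³/s; ΣQ_DR = 390.6 m³/s, peak = 87.3 m³/s.
Runoff depth d = ΣQ_DR·Δt / A = 390.6 × 10800 / (211 km²) = 19.99 mm.
The 1-cm UH is the DRH scaled by (10 mm)/d, so U_p = 87.3 × 10/19.99 = 43.7 m³/s.

U_p ≈ 43.7 m³/s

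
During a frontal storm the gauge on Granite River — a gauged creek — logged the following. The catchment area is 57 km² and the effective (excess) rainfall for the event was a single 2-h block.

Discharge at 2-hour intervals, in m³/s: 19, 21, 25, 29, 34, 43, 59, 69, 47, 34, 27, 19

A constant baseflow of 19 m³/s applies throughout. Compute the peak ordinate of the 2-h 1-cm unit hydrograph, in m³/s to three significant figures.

U_p ≈ 20.0 m³/s

Direct runoff: 0.0, 2.0, 6.0, 10.0, 15.0, 24.0, 40.0, 50.0, 28.0, 15.0, 8.0, 0.0 m³/s; ΣQ_DR = 198.0 m³/s, peak = 50.0 m³/s.
Runoff depth d = ΣQ_DR·Δt / A = 198.0 × 7200 / (57 km²) = 25.01 mm.
The 1-cm UH is the DRH scaled by (10 mm)/d, so U_p = 50.0 × 10/25.01 = 20.0 m³/s.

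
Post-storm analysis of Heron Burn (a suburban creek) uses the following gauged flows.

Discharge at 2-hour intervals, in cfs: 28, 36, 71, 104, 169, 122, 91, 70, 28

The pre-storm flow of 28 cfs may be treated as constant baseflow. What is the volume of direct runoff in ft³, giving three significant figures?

V ≈ 3.36 × 10^6 ft³

Direct-runoff ordinates (Q − Q_b): 0.0, 8.0, 43.0, 76.0, 141.0, 94.0, 63.0, 42.0, 0.0 cfs.
ΣQ_DR = 467.0 cfs.
With Δt = 2 h = 7200 s, V = ΣQ_DR · Δt = 467.0 × 7200 = 3.36 × 10^6 ft³.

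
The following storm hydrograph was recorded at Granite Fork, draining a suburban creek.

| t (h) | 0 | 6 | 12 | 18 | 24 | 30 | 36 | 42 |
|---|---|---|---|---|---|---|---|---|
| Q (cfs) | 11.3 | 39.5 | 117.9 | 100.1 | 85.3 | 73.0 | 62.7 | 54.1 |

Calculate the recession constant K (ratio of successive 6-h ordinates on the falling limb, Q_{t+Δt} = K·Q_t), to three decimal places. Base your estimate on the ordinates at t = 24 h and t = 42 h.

Using the recession-limb readings at t = 24 h and t = 42 h: Q falls from 85.3 to 54.1 cfs over 3 intervals.
K = (Q₂/Q₁)^(1/3) = (54.1/85.3)^(1/3) = 0.859.

K ≈ 0.859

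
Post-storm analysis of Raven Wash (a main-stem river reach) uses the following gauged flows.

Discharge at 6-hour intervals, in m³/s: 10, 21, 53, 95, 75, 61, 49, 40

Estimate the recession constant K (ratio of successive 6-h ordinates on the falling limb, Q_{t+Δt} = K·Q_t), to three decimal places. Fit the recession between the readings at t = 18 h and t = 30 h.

Using the recession-limb readings at t = 18 h and t = 30 h: Q falls from 95 to 61 m³/s over 2 intervals.
K = (Q₂/Q₁)^(1/2) = (61/95)^(1/2) = 0.801.

K ≈ 0.801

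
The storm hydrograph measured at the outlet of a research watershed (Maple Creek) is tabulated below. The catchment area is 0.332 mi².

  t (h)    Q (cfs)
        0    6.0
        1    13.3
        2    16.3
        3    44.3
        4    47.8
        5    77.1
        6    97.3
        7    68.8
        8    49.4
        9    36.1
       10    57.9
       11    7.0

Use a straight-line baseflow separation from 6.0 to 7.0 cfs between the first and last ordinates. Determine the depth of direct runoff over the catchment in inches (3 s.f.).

d ≈ 2.07 in

Direct runoff: 0.00, 7.21, 10.12, 38.03, 41.44, 70.65, 90.75, 62.16, 42.67, 29.28, 50.99, 0.00 cfs; ΣQ_DR = 443.3 cfs.
V = ΣQ_DR · Δt = 443.3 × 3600 s = 1.596 × 10^6 ft³.
Over A = 0.332 mi², depth = V / A = 2.07 in.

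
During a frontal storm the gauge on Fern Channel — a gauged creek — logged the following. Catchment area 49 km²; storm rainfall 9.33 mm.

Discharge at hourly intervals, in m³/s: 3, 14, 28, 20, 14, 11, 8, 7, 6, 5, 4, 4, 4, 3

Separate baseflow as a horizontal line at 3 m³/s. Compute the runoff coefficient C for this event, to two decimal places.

ΣQ_DR = 89.00 m³/s; V = ΣQ_DR·Δt = 3.204 × 10^5 m³.
Runoff depth d = V / A = 6.539 mm.
C = d / P = 6.539 / 9.33 = 0.70.

C ≈ 0.70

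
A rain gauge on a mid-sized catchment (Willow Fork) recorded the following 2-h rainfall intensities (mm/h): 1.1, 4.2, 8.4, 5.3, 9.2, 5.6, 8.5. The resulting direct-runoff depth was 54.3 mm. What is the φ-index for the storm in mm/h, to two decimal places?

φ ≈ 2.34 mm/h

Only the 6 blocks with intensity above φ contribute runoff: 4.2, 8.4, 5.3, 9.2, 5.6, 8.5 mm/h.
Σ(I−φ)·Δt = d  ⇒  (4.2+8.4+5.3+9.2+5.6+8.5 − 6φ)·2 = 54.3
φ = (41.20 − 54.3/2) / 6 = 2.34 mm/h.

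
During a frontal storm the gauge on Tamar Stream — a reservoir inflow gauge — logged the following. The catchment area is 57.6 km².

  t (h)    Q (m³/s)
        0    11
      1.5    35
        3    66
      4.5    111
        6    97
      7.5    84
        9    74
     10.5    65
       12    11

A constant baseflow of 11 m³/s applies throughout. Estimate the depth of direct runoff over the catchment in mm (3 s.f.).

Direct runoff: 0.0, 24.0, 55.0, 100.0, 86.0, 73.0, 63.0, 54.0, 0.0 m³/s; ΣQ_DR = 455.0 m³/s.
V = ΣQ_DR · Δt = 455.0 × 5400 s = 2.457 × 10^6 m³.
Over A = 57.6 km², depth = V / A = 42.7 mm.

d ≈ 42.7 mm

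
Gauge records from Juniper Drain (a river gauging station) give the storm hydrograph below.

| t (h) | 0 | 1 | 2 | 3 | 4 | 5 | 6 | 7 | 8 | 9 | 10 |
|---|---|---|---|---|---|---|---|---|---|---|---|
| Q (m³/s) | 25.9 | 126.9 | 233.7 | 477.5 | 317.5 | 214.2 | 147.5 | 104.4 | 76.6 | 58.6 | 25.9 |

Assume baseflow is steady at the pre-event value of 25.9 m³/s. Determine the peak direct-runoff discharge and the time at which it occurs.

Q_p = 451.6 m³/s at t = 3 h

Subtracting baseflow gives direct-runoff ordinates: 0.0, 101.0, 207.8, 451.6, 291.6, 188.3, 121.6, 78.5, 50.7, 32.7, 0.0 m³/s.
The maximum is 451.6 m³/s, occurring at the reading for t = 3 h.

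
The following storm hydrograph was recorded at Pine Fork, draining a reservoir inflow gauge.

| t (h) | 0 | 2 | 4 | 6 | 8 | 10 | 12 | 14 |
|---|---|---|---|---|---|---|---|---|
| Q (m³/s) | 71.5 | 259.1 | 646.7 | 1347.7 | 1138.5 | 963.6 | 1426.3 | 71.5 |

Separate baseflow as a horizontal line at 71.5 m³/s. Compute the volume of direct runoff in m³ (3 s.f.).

Direct-runoff ordinates (Q − Q_b): 0.0, 187.6, 575.2, 1276.2, 1067.0, 892.1, 1354.8, 0.0 m³/s.
ΣQ_DR = 5353 m³/s.
With Δt = 2 h = 7200 s, V = ΣQ_DR · Δt = 5353 × 7200 = 3.85 × 10^7 m³.

V ≈ 3.85 × 10^7 m³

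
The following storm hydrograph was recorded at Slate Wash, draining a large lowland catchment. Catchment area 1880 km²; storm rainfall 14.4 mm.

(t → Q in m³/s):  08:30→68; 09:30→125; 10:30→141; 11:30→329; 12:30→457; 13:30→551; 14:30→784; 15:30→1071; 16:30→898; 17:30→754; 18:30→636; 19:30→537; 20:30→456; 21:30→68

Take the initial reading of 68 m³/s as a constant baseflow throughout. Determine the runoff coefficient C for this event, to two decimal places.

C ≈ 0.79

ΣQ_DR = 5923 m³/s; V = ΣQ_DR·Δt = 2.132 × 10^7 m³.
Runoff depth d = V / A = 11.34 mm.
C = d / P = 11.34 / 14.4 = 0.79.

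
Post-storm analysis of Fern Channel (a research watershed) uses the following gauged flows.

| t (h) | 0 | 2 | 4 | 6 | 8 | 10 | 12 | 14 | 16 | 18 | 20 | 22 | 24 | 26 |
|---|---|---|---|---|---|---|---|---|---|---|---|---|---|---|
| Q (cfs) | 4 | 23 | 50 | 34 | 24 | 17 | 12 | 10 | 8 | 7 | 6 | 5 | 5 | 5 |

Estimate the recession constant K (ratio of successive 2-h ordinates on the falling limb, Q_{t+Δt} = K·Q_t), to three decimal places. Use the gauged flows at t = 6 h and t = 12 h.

K ≈ 0.707

Using the recession-limb readings at t = 6 h and t = 12 h: Q falls from 34 to 12 cfs over 3 intervals.
K = (Q₂/Q₁)^(1/3) = (12/34)^(1/3) = 0.707.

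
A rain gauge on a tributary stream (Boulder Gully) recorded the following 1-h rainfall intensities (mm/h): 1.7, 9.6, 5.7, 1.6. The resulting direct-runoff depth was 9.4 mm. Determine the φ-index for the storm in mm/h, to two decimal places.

Only the 2 blocks with intensity above φ contribute runoff: 9.6, 5.7 mm/h.
Σ(I−φ)·Δt = d  ⇒  (9.6+5.7 − 2φ)·1 = 9.4
φ = (15.30 − 9.4/1) / 2 = 2.95 mm/h.

φ ≈ 2.95 mm/h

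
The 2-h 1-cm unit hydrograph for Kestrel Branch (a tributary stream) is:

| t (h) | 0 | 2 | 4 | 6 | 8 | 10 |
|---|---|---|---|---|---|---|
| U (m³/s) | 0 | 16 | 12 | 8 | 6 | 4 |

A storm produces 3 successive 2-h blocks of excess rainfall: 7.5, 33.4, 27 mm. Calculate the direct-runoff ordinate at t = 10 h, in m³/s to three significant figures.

Q ≈ 44.6 m³/s

By discrete convolution, Q_j = Σ (P_i / 10 mm) · U_{j−i}.
At t = 10 h (j=5): Q = (7.5/10)·4 + (33.4/10)·6 + (27/10)·8 = 44.6 m³/s.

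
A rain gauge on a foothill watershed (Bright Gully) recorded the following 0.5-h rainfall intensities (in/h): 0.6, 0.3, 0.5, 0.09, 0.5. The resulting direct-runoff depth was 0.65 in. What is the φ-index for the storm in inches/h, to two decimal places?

Only the 4 blocks with intensity above φ contribute runoff: 0.6, 0.3, 0.5, 0.5 in/h.
Σ(I−φ)·Δt = d  ⇒  (0.6+0.3+0.5+0.5 − 4φ)·0.5 = 0.65
φ = (1.900 − 0.65/0.5) / 4 = 0.15 in/h.

φ ≈ 0.15 in/h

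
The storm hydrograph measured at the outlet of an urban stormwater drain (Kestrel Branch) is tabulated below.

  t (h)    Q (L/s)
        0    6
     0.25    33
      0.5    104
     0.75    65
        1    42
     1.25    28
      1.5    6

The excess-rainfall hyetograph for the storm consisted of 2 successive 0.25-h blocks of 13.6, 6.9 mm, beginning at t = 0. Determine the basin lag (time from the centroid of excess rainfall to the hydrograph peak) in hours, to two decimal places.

t_L ≈ 0.29 h

Centroid of excess rainfall: t_c = Σ P_i·t̄_i / ΣP_i = 0.2091 h (block centres at 0.125, 0.375 h).
Hydrograph peak occurs at t = 0.5 h, so basin lag t_L = 0.5 − 0.2091 = 0.29 h.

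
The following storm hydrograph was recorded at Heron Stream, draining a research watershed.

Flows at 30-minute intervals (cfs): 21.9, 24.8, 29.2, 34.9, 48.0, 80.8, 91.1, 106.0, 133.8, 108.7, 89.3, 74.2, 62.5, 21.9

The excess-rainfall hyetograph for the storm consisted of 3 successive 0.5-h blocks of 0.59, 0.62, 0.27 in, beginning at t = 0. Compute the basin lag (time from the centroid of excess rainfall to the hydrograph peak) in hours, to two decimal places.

Centroid of excess rainfall: t_c = Σ P_i·t̄_i / ΣP_i = 0.6419 h (block centres at 0.25, 0.75, 1.25 h).
Hydrograph peak occurs at t = 4 h, so basin lag t_L = 4 − 0.6419 = 3.36 h.

t_L ≈ 3.36 h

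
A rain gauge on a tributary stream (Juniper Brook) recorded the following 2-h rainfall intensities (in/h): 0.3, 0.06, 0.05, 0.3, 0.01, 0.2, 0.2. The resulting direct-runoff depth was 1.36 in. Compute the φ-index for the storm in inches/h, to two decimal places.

Only the 4 blocks with intensity above φ contribute runoff: 0.3, 0.3, 0.2, 0.2 in/h.
Σ(I−φ)·Δt = d  ⇒  (0.3+0.3+0.2+0.2 − 4φ)·2 = 1.36
φ = (1.000 − 1.36/2) / 4 = 0.08 in/h.

φ ≈ 0.08 in/h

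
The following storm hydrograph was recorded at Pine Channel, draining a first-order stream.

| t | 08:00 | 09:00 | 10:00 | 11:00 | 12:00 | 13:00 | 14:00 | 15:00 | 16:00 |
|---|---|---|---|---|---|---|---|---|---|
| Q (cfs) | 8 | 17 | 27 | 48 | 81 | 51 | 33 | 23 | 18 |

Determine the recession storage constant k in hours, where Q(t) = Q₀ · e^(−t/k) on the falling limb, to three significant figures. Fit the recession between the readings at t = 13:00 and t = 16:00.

k ≈ 2.88 h

On the falling limb, Q drops from 51 to 18 cfs between t = 13:00 and t = 16:00 (Δt = 3 h).
k = −Δt / ln(Q₂/Q₁) = −3 / ln(18/51) = 2.88 h.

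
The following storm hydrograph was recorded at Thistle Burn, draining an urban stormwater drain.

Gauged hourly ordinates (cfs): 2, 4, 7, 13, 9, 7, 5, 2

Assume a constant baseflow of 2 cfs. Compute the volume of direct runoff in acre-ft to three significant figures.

Direct-runoff ordinates (Q − Q_b): 0.0, 2.0, 5.0, 11.0, 7.0, 5.0, 3.0, 0.0 cfs.
ΣQ_DR = 33.00 cfs.
With Δt = 1 h = 3600 s, V = ΣQ_DR · Δt = 33.00 × 3600 = 1.19 × 10^5 ft³ = 2.73 acre-ft.

V ≈ 2.73 acre-ft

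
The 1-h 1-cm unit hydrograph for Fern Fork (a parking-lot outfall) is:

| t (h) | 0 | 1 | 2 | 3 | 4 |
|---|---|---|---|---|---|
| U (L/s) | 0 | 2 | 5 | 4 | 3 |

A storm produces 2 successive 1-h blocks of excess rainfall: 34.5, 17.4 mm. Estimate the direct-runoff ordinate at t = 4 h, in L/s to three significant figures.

By discrete convolution, Q_j = Σ (P_i / 10 mm) · U_{j−i}.
At t = 4 h (j=4): Q = (34.5/10)·3 + (17.4/10)·4 = 17.3 L/s.

Q ≈ 17.3 L/s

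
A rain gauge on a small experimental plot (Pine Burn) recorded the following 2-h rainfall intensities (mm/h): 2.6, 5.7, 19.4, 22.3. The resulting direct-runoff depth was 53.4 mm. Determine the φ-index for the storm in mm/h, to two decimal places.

φ ≈ 7.50 mm/h

Only the 2 blocks with intensity above φ contribute runoff: 19.4, 22.3 mm/h.
Σ(I−φ)·Δt = d  ⇒  (19.4+22.3 − 2φ)·2 = 53.4
φ = (41.70 − 53.4/2) / 2 = 7.50 mm/h.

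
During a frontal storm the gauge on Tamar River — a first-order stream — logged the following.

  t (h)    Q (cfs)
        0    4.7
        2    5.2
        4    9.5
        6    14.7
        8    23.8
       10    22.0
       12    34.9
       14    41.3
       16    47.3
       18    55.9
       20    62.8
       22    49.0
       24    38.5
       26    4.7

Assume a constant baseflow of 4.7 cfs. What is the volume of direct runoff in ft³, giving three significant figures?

V ≈ 2.51 × 10^6 ft³

Direct-runoff ordinates (Q − Q_b): 0.0, 0.5, 4.8, 10.0, 19.1, 17.3, 30.2, 36.6, 42.6, 51.2, 58.1, 44.3, 33.8, 0.0 cfs.
ΣQ_DR = 348.5 cfs.
With Δt = 2 h = 7200 s, V = ΣQ_DR · Δt = 348.5 × 7200 = 2.51 × 10^6 ft³.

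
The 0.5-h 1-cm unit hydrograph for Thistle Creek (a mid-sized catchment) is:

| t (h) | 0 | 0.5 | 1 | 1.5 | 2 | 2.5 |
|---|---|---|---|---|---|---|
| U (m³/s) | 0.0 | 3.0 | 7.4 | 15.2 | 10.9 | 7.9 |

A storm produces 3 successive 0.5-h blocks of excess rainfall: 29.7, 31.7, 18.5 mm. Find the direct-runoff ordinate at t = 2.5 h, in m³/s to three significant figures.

By discrete convolution, Q_j = Σ (P_i / 10 mm) · U_{j−i}.
At t = 2.5 h (j=5): Q = (29.7/10)·7.9 + (31.7/10)·10.9 + (18.5/10)·15.2 = 86.1 m³/s.

Q ≈ 86.1 m³/s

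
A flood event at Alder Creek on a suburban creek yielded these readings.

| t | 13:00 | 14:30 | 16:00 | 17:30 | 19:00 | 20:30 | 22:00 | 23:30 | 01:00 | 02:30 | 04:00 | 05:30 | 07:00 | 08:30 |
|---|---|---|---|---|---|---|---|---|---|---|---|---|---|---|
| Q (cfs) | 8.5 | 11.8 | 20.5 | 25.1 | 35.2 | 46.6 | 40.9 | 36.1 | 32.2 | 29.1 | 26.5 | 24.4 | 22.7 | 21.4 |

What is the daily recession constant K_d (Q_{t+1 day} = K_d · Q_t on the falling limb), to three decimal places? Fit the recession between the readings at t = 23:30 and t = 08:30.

K_d ≈ 0.248

Between t = 23:30 and t = 08:30 the flow falls from 36.1 to 21.4 cfs over 6×1.5 h = 9 h.
Per-interval ratio K = (21.4/36.1)^(1/6) = 0.9165; K_d = K^(24/1.5) = 0.248.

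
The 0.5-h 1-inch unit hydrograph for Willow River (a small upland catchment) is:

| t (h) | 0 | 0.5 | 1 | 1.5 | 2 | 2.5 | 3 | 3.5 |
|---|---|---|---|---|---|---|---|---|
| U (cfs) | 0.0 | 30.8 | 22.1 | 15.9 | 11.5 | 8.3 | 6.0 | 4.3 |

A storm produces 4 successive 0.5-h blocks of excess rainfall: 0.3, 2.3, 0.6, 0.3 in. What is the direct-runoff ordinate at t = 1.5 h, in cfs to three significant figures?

Q ≈ 74.1 cfs

By discrete convolution, Q_j = Σ (P_i / 1 in) · U_{j−i}.
At t = 1.5 h (j=3): Q = (0.3/1)·15.9 + (2.3/1)·22.1 + (0.6/1)·30.8 + (0.3/1)·0.0 = 74.1 cfs.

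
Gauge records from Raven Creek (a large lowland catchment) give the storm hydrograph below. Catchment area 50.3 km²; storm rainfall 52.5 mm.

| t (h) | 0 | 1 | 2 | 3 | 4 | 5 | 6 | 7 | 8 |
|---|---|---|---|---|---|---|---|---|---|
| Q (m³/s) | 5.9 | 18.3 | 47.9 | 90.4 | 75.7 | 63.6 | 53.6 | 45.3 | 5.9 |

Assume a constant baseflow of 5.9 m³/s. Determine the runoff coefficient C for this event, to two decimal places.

C ≈ 0.48

ΣQ_DR = 353.5 m³/s; V = ΣQ_DR·Δt = 1.273 × 10^6 m³.
Runoff depth d = V / A = 25.30 mm.
C = d / P = 25.30 / 52.5 = 0.48.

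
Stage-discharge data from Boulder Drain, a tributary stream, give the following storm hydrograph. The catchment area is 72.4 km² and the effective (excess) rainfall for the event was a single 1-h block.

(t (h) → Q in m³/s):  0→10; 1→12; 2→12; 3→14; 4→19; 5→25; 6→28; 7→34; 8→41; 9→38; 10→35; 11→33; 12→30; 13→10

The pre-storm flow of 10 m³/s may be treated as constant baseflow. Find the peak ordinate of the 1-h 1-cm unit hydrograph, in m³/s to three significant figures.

U_p ≈ 31.0 m³/s

Direct runoff: 0.0, 2.0, 2.0, 4.0, 9.0, 15.0, 18.0, 24.0, 31.0, 28.0, 25.0, 23.0, 20.0, 0.0 m³/s; ΣQ_DR = 201.0 m³/s, peak = 31.0 m³/s.
Runoff depth d = ΣQ_DR·Δt / A = 201.0 × 3600 / (72.4 km²) = 9.994 mm.
The 1-cm UH is the DRH scaled by (10 mm)/d, so U_p = 31.0 × 10/9.994 = 31.0 m³/s.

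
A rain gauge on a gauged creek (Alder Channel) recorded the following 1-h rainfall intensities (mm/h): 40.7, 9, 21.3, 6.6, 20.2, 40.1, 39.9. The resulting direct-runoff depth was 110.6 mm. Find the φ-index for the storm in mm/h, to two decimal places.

Only the 5 blocks with intensity above φ contribute runoff: 40.7, 21.3, 20.2, 40.1, 39.9 mm/h.
Σ(I−φ)·Δt = d  ⇒  (40.7+21.3+20.2+40.1+39.9 − 5φ)·1 = 110.6
φ = (162.2 − 110.6/1) / 5 = 10.32 mm/h.

φ ≈ 10.32 mm/h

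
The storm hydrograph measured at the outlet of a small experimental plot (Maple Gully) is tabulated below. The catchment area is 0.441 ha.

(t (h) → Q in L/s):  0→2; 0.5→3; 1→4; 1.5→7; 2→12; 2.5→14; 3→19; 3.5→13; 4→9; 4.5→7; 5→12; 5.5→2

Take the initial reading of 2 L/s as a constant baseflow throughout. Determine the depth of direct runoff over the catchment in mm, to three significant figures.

d ≈ 32.7 mm

Direct runoff: 0.0, 1.0, 2.0, 5.0, 10.0, 12.0, 17.0, 11.0, 7.0, 5.0, 10.0, 0.0 L/s; ΣQ_DR = 80.00 L/s.
V = ΣQ_DR · Δt = 80.00 × 1800 s = 1.440 × 10^5 L.
Over A = 0.441 ha, depth = V / A = 32.7 mm.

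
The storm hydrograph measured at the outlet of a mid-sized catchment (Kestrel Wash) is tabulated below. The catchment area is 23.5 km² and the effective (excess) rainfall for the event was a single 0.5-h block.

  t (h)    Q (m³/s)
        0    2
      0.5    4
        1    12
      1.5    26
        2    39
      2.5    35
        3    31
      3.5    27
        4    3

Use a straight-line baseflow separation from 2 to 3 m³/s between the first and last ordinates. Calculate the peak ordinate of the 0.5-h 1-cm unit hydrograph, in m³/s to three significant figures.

Direct runoff: 0.00, 1.88, 9.75, 23.62, 36.50, 32.38, 28.25, 24.12, 0.00 m³/s; ΣQ_DR = 156.5 m³/s, peak = 36.50 m³/s.
Runoff depth d = ΣQ_DR·Δt / A = 156.5 × 1800 / (23.5 km²) = 11.99 mm.
The 1-cm UH is the DRH scaled by (10 mm)/d, so U_p = 36.50 × 10/11.99 = 30.4 m³/s.

U_p ≈ 30.4 m³/s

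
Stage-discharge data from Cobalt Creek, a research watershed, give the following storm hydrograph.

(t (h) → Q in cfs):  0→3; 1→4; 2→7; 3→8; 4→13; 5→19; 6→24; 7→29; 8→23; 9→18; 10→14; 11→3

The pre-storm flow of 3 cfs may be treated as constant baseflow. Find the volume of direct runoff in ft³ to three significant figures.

Direct-runoff ordinates (Q − Q_b): 0.0, 1.0, 4.0, 5.0, 10.0, 16.0, 21.0, 26.0, 20.0, 15.0, 11.0, 0.0 cfs.
ΣQ_DR = 129.0 cfs.
With Δt = 1 h = 3600 s, V = ΣQ_DR · Δt = 129.0 × 3600 = 4.64 × 10^5 ft³.

V ≈ 4.64 × 10^5 ft³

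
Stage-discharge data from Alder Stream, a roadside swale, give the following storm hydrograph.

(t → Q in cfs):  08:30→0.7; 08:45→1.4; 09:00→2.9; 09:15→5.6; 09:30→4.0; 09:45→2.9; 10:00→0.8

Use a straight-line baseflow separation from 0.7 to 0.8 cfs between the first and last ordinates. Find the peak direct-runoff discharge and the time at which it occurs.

Subtracting baseflow gives direct-runoff ordinates: 0.00, 0.68, 2.17, 4.85, 3.23, 2.12, 0.00 cfs.
The maximum is 4.85 cfs, occurring at the reading for t = 09:15.

Q_p = 4.85 cfs at t = 09:15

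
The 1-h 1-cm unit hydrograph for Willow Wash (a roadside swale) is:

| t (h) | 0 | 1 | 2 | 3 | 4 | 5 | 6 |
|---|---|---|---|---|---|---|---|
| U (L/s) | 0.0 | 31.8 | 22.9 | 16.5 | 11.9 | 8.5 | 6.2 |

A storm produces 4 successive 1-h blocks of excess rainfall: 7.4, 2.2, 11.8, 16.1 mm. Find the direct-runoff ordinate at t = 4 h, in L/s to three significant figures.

By discrete convolution, Q_j = Σ (P_i / 10 mm) · U_{j−i}.
At t = 4 h (j=4): Q = (7.4/10)·11.9 + (2.2/10)·16.5 + (11.8/10)·22.9 + (16.1/10)·31.8 = 90.7 L/s.

Q ≈ 90.7 L/s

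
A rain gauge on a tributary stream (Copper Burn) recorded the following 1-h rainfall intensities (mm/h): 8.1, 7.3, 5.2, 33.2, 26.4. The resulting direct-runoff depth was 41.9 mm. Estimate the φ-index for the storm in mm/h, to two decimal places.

φ ≈ 8.85 mm/h

Only the 2 blocks with intensity above φ contribute runoff: 33.2, 26.4 mm/h.
Σ(I−φ)·Δt = d  ⇒  (33.2+26.4 − 2φ)·1 = 41.9
φ = (59.60 − 41.9/1) / 2 = 8.85 mm/h.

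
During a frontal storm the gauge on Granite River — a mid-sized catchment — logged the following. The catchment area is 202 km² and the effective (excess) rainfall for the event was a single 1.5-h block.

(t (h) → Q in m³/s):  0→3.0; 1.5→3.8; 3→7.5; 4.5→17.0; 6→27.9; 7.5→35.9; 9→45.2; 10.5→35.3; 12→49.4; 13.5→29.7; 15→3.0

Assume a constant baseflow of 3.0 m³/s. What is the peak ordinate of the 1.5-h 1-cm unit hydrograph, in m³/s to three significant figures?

U_p ≈ 77.2 m³/s

Direct runoff: 0.0, 0.8, 4.5, 14.0, 24.9, 32.9, 42.2, 32.3, 46.4, 26.7, 0.0 m³/s; ΣQ_DR = 224.7 m³/s, peak = 46.4 m³/s.
Runoff depth d = ΣQ_DR·Δt / A = 224.7 × 5400 / (202 km²) = 6.007 mm.
The 1-cm UH is the DRH scaled by (10 mm)/d, so U_p = 46.4 × 10/6.007 = 77.2 m³/s.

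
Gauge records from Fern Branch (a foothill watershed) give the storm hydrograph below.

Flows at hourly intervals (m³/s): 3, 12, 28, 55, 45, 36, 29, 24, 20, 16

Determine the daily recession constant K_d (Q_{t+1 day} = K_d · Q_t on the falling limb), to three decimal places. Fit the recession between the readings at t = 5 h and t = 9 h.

K_d ≈ 0.008

Between t = 5 h and t = 9 h the flow falls from 36 to 16 m³/s over 4×1 h = 4 h.
Per-interval ratio K = (16/36)^(1/4) = 0.8165; K_d = K^(24/1) = 0.008.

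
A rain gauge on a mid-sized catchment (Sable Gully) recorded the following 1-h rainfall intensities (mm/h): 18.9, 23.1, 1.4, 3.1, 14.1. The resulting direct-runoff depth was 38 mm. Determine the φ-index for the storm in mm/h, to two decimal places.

φ ≈ 6.03 mm/h

Only the 3 blocks with intensity above φ contribute runoff: 18.9, 23.1, 14.1 mm/h.
Σ(I−φ)·Δt = d  ⇒  (18.9+23.1+14.1 − 3φ)·1 = 38
φ = (56.10 − 38/1) / 3 = 6.03 mm/h.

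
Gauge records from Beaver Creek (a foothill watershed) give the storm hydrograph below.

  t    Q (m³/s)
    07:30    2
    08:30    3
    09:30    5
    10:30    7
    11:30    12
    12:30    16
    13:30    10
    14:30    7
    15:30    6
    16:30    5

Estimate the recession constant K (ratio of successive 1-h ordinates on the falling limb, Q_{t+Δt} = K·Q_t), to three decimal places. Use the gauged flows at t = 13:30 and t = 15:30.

Using the recession-limb readings at t = 13:30 and t = 15:30: Q falls from 10 to 6 m³/s over 2 intervals.
K = (Q₂/Q₁)^(1/2) = (6/10)^(1/2) = 0.775.

K ≈ 0.775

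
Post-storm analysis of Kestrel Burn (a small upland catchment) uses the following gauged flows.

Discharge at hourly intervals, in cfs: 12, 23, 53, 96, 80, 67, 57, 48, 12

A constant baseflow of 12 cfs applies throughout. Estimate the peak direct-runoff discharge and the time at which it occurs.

Q_p = 84.0 cfs at t = 3 h

Subtracting baseflow gives direct-runoff ordinates: 0.0, 11.0, 41.0, 84.0, 68.0, 55.0, 45.0, 36.0, 0.0 cfs.
The maximum is 84.0 cfs, occurring at the reading for t = 3 h.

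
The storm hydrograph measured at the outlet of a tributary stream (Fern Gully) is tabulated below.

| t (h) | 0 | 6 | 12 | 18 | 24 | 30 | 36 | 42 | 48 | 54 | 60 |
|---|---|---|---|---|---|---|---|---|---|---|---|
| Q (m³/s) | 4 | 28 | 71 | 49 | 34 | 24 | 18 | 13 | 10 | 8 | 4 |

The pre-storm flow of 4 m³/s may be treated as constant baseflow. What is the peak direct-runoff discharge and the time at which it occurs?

Q_p = 67.0 m³/s at t = 12 h

Subtracting baseflow gives direct-runoff ordinates: 0.0, 24.0, 67.0, 45.0, 30.0, 20.0, 14.0, 9.0, 6.0, 4.0, 0.0 m³/s.
The maximum is 67.0 m³/s, occurring at the reading for t = 12 h.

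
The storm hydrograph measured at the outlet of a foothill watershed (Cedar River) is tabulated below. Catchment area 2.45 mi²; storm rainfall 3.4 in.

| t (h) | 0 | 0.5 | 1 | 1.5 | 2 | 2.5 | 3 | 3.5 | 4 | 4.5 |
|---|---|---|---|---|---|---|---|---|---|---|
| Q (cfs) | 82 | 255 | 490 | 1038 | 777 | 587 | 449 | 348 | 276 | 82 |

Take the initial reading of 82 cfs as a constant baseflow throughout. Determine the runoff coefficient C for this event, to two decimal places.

C ≈ 0.33

ΣQ_DR = 3564 cfs; V = ΣQ_DR·Δt = 6.415 × 10^6 ft³.
Runoff depth d = V / A = 1.127 in.
C = d / P = 1.127 / 3.4 = 0.33.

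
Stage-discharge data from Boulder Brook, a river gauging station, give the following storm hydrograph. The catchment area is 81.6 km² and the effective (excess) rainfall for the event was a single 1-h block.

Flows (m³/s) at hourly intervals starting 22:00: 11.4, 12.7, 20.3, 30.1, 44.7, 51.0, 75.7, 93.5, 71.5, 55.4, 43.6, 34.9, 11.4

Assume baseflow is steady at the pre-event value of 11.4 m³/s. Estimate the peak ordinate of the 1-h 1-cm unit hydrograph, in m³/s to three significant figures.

U_p ≈ 45.6 m³/s

Direct runoff: 0.0, 1.3, 8.9, 18.7, 33.3, 39.6, 64.3, 82.1, 60.1, 44.0, 32.2, 23.5, 0.0 m³/s; ΣQ_DR = 408.0 m³/s, peak = 82.1 m³/s.
Runoff depth d = ΣQ_DR·Δt / A = 408.0 × 3600 / (81.6 km²) = 18.00 mm.
The 1-cm UH is the DRH scaled by (10 mm)/d, so U_p = 82.1 × 10/18.00 = 45.6 m³/s.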